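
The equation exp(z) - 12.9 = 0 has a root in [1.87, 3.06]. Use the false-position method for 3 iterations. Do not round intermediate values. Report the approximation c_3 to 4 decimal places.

f(1.870000) = -6.411704, f(3.060000) = 8.427557
step 1: c = 2.384172, f(c) = -2.049929 < 0 → new bracket [2.384172, 3.060000]
step 2: c = 2.516398, f(c) = -0.516090 < 0 → new bracket [2.516398, 3.060000]
step 3: c = 2.547766, f(c) = -0.121470 < 0 → new bracket [2.547766, 3.060000]

2.5478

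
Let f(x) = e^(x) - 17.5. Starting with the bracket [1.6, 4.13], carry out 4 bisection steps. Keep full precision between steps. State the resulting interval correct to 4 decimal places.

f(1.600000) = -12.546968, f(4.130000) = 44.677923 (opposite signs)
step 1: m = 2.865000, f(m) = 0.049053 > 0 → root in [1.600000, 2.865000]
step 2: m = 2.232500, f(m) = -8.176855 < 0 → root in [2.232500, 2.865000]
step 3: m = 2.548750, f(m) = -4.708895 < 0 → root in [2.548750, 2.865000]
step 4: m = 2.706875, f(m) = -2.517618 < 0 → root in [2.706875, 2.865000]

[2.7069, 2.8650]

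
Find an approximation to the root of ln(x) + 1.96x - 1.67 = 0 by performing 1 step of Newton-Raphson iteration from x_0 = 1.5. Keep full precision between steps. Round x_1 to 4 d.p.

f'(x) = 1/x + 1.96
x_0 = 1.500000: f = 1.675465, f' = 2.626667 → x_1 = 1.500000 - (1.675465)/(2.626667) = 0.862133

0.8621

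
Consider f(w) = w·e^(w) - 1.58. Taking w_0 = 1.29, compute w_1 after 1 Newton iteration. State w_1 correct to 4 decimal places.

0.9166

Newton update: w ← w − f(w)/f'(w).
f'(w) = (w + 1)·e^(w)
w_0 = 1.290000: f = 3.106295, f' = 8.319081 → w_1 = 1.290000 - (3.106295)/(8.319081) = 0.916606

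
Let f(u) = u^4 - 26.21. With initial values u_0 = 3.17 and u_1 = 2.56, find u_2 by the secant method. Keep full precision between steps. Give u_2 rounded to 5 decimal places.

f(u_0) = 74.770391, f(u_1) = 16.739673
u_2 = 2.560000 - (16.739673)·(2.560000 - 3.170000)/(16.739673 - (74.770391)) = 2.384038; f(u_2) = 6.093732

2.38404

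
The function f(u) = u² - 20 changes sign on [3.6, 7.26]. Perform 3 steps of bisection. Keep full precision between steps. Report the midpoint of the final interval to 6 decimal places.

f(3.600000) = -7.040000, f(7.260000) = 32.707600 (opposite signs)
step 1: m = 5.430000, f(m) = 9.484900 > 0 → root in [3.600000, 5.430000]
step 2: m = 4.515000, f(m) = 0.385225 > 0 → root in [3.600000, 4.515000]
step 3: m = 4.057500, f(m) = -3.536694 < 0 → root in [4.057500, 4.515000]
Midpoint of [4.057500, 4.515000] = 4.286250

4.286250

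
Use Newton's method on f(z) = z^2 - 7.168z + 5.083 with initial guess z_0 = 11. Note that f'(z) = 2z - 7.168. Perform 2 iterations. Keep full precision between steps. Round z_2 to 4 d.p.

Newton update: z ← z − f(z)/f'(z).
z_0 = 11.000000: f = 47.235000, f' = 14.832000 → z_1 = 11.000000 - (47.235000)/(14.832000) = 7.815332
z_1 = 7.815332: f = 10.142112, f' = 8.462663 → z_2 = 7.815332 - (10.142112)/(8.462663) = 6.616878

6.6169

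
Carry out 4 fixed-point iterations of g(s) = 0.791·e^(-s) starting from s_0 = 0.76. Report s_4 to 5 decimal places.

0.50034

s_1 = g(0.760000) = 0.369924
s_2 = g(0.369924) = 0.546412
s_3 = g(0.546412) = 0.458008
s_4 = g(0.458008) = 0.500341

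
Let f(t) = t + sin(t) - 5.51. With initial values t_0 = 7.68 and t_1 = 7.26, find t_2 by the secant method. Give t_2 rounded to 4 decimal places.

5.3803

f(t_0) = 3.154903, f(t_1) = 2.578719
t_2 = 7.260000 - (2.578719)·(7.260000 - 7.680000)/(2.578719 - (3.154903)) = 5.380286; f(t_2) = -0.914840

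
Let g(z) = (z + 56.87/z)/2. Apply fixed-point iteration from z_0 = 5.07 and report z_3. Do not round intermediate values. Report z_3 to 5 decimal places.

z_1 = g(5.070000) = 8.143481
z_2 = g(8.143481) = 7.563491
z_3 = g(7.563491) = 7.541253

7.54125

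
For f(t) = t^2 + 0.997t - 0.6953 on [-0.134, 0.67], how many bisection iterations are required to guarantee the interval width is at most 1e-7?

Initial width b − a = 0.67 − -0.134 = 0.804000.
After n steps the width is (b−a)/2^n; need (b−a)/2^n ≤ 1e-7.
So n ≥ log₂(0.804000/1e-7) = log₂(8040000.0000) ≈ 22.9388.
Hence n = 23.

23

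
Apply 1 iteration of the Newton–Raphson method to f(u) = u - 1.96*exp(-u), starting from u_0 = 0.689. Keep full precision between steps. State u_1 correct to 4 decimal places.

0.8377

f'(u) = 1 + 1.96*exp(-u)
u_0 = 0.689000: f = -0.295073, f' = 1.984073 → u_1 = 0.689000 - (-0.295073)/(1.984073) = 0.837721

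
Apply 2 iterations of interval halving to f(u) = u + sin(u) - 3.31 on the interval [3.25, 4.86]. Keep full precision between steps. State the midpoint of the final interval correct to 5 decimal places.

f(3.250000) = -0.168195, f(4.860000) = 0.560875 (opposite signs)
step 1: m = 4.055000, f(m) = -0.046590 < 0 → root in [4.055000, 4.860000]
step 2: m = 4.457500, f(m) = 0.179809 > 0 → root in [4.055000, 4.457500]
Midpoint of [4.055000, 4.457500] = 4.256250

4.25625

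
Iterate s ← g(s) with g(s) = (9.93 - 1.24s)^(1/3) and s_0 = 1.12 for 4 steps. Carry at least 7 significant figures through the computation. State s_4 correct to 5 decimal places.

s_1 = g(1.120000) = 2.044120
s_2 = g(2.044120) = 1.948282
s_3 = g(1.948282) = 1.958662
s_4 = g(1.958662) = 1.957543

1.95754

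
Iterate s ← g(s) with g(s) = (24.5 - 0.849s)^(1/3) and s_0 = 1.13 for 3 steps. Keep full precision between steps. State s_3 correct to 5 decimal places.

s_1 = g(1.130000) = 2.865977
s_2 = g(2.865977) = 2.804872
s_3 = g(2.804872) = 2.807068

2.80707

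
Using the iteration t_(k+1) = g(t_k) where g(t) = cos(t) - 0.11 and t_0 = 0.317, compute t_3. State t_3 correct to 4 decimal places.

t_1 = g(0.317000) = 0.840175
t_2 = g(0.840175) = 0.557333
t_3 = g(0.557333) = 0.738669

0.7387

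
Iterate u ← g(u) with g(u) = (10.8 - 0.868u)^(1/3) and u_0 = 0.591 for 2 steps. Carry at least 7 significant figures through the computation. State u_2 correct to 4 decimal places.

2.0733

u_1 = g(0.591000) = 2.174852
u_2 = g(2.174852) = 2.073300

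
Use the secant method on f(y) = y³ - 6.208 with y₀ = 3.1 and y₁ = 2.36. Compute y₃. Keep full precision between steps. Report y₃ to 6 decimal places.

1.885591

Secant update: y_(k+1) = y_k − f(y_k)·(y_k − y_(k-1))/(f(y_k) − f(y_(k-1))).
f(y_0) = 23.583000, f(y_1) = 6.936256
y_2 = 2.360000 - (6.936256)·(2.360000 - 3.100000)/(6.936256 - (23.583000)) = 2.051662; f(y_2) = 2.428091
y_3 = 2.051662 - (2.428091)·(2.051662 - 2.360000)/(2.428091 - (6.936256)) = 1.885591; f(y_3) = 0.496131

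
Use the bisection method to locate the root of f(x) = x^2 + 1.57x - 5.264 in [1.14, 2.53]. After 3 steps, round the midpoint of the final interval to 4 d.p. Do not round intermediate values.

f(1.140000) = -2.174600, f(2.530000) = 5.109000 (opposite signs)
step 1: m = 1.835000, f(m) = 0.984175 > 0 → root in [1.140000, 1.835000]
step 2: m = 1.487500, f(m) = -0.715969 < 0 → root in [1.487500, 1.835000]
step 3: m = 1.661250, f(m) = 0.103914 > 0 → root in [1.487500, 1.661250]
Midpoint of [1.487500, 1.661250] = 1.574375

1.5744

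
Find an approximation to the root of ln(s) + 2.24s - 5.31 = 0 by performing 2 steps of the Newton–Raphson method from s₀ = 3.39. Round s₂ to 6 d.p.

Newton update: s ← s − f(s)/f'(s).
f'(s) = 1/s + 2.24
s_0 = 3.390000: f = 3.504430, f' = 2.534985 → s_1 = 3.390000 - (3.504430)/(2.534985) = 2.007574
s_1 = 2.007574: f = -0.116108, f' = 2.738114 → s_2 = 2.007574 - (-0.116108)/(2.738114) = 2.049978

2.049978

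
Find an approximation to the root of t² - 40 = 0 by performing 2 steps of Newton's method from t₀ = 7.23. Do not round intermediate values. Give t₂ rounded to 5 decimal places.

Newton update: t ← t − f(t)/f'(t).
f'(t) = 2t
t_0 = 7.230000: f = 12.272900, f' = 14.460000 → t_1 = 7.230000 - (12.272900)/(14.460000) = 6.381252
t_1 = 6.381252: f = 0.720374, f' = 12.762503 → t_2 = 6.381252 - (0.720374)/(12.762503) = 6.324807

6.32481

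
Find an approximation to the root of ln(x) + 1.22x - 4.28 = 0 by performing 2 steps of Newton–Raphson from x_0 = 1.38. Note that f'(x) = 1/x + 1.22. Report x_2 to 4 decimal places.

2.6945

Newton update: x ← x − f(x)/f'(x).
x_0 = 1.380000: f = -2.274317, f' = 1.944638 → x_1 = 1.380000 - (-2.274317)/(1.944638) = 2.549532
x_1 = 2.549532: f = -0.233661, f' = 1.612229 → x_2 = 2.549532 - (-0.233661)/(1.612229) = 2.694463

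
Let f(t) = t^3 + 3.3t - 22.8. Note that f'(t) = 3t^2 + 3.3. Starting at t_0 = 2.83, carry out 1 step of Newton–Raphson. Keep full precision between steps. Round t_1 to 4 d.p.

t_0 = 2.830000: f = 9.204187, f' = 27.326700 → t_1 = 2.830000 - (9.204187)/(27.326700) = 2.493180

2.4932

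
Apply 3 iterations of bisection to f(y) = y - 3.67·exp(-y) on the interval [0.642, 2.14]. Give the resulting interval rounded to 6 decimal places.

[1.016500, 1.203750]

f(0.642000) = -1.289297, f(2.140000) = 1.708207 (opposite signs)
step 1: m = 1.391000, f(m) = 0.477807 > 0 → root in [0.642000, 1.391000]
step 2: m = 1.016500, f(m) = -0.311523 < 0 → root in [1.016500, 1.391000]
step 3: m = 1.203750, f(m) = 0.102505 > 0 → root in [1.016500, 1.203750]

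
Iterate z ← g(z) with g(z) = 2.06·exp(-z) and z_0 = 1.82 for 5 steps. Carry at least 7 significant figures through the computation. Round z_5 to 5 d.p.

z_1 = g(1.820000) = 0.333773
z_2 = g(0.333773) = 1.475406
z_3 = g(1.475406) = 0.471093
z_4 = g(0.471093) = 1.286098
z_5 = g(1.286098) = 0.569275

0.56927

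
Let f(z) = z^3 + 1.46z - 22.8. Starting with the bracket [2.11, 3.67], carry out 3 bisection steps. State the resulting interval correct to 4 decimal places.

[2.5000, 2.6950]

f(2.110000) = -10.325469, f(3.670000) = 31.989063 (opposite signs)
step 1: m = 2.890000, f(m) = 5.556969 > 0 → root in [2.110000, 2.890000]
step 2: m = 2.500000, f(m) = -3.525000 < 0 → root in [2.500000, 2.890000]
step 3: m = 2.695000, f(m) = 0.708552 > 0 → root in [2.500000, 2.695000]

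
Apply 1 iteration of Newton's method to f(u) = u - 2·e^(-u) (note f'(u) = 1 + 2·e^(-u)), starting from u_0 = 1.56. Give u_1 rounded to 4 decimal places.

0.7575

u_0 = 1.560000: f = 1.139728, f' = 1.420272 → u_1 = 1.560000 - (1.139728)/(1.420272) = 0.757529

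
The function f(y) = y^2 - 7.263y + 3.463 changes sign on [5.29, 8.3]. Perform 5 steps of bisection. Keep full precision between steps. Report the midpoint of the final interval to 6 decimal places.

6.747969

f(5.290000) = -6.974170, f(8.300000) = 12.070100 (opposite signs)
step 1: m = 6.795000, f(m) = 0.282940 > 0 → root in [5.290000, 6.795000]
step 2: m = 6.042500, f(m) = -3.911871 < 0 → root in [6.042500, 6.795000]
step 3: m = 6.418750, f(m) = -1.956030 < 0 → root in [6.418750, 6.795000]
step 4: m = 6.606875, f(m) = -0.871936 < 0 → root in [6.606875, 6.795000]
step 5: m = 6.700938, f(m) = -0.303346 < 0 → root in [6.700938, 6.795000]
Midpoint of [6.700938, 6.795000] = 6.747969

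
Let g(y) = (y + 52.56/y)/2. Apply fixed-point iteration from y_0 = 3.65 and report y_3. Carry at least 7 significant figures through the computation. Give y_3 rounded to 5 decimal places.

y_1 = g(3.650000) = 9.025000
y_2 = g(9.025000) = 7.424411
y_3 = g(7.424411) = 7.251880

7.25188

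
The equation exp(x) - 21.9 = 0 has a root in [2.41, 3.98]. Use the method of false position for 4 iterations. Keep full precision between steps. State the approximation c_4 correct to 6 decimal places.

f(2.410000) = -10.766039, f(3.980000) = 31.617034
step 1: c = 2.808807, f(c) = -5.309880 < 0 → new bracket [2.808807, 3.980000]
step 2: c = 2.977218, f(c) = -2.266875 < 0 → new bracket [2.977218, 3.980000]
step 3: c = 3.044306, f(c) = -0.904555 < 0 → new bracket [3.044306, 3.980000]
step 4: c = 3.070331, f(c) = -0.350968 < 0 → new bracket [3.070331, 3.980000]

3.070331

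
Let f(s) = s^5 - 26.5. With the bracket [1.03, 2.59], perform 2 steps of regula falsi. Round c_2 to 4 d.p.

1.6084

False-position update: c = (a·f(b) − b·f(a))/(f(b) − f(a)); replace the endpoint whose sign matches f(c).
f(1.030000) = -25.340726, f(2.590000) = 90.046389
step 1: c = 1.372599, f(c) = -21.627872 < 0 → new bracket [1.372599, 2.590000]
step 2: c = 1.608372, f(c) = -15.737010 < 0 → new bracket [1.608372, 2.590000]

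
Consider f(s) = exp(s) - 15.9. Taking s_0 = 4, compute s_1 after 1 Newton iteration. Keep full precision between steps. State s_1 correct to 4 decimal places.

3.2912

f'(s) = exp(s)
s_0 = 4.000000: f = 38.698150, f' = 54.598150 → s_1 = 4.000000 - (38.698150)/(54.598150) = 3.291219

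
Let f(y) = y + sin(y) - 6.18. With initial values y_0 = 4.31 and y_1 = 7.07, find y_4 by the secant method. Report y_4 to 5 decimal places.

6.23155

f(y_0) = -2.790128, f(y_1) = 1.598108
y_2 = 7.070000 - (1.598108)·(7.070000 - 4.310000)/(1.598108 - (-2.790128)) = 6.064863; f(y_2) = -0.331729
y_3 = 6.064863 - (-0.331729)·(6.064863 - 7.070000)/(-0.331729 - (1.598108)) = 6.237641; f(y_3) = 0.012112
y_4 = 6.237641 - (0.012112)·(6.237641 - 6.064863)/(0.012112 - (-0.331729)) = 6.231555; f(y_4) = -0.000053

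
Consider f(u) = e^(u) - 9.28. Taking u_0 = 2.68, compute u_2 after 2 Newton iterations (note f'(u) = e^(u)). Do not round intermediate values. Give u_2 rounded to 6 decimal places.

u_0 = 2.680000: f = 5.305093, f' = 14.585093 → u_1 = 2.680000 - (5.305093)/(14.585093) = 2.316266
u_1 = 2.316266: f = 0.857750, f' = 10.137750 → u_2 = 2.316266 - (0.857750)/(10.137750) = 2.231657

2.231657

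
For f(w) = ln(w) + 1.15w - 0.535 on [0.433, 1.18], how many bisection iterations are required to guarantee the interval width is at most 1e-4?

Initial width b − a = 1.18 − 0.433 = 0.747000.
After n steps the width is (b−a)/2^n; need (b−a)/2^n ≤ 1e-4.
So n ≥ log₂(0.747000/1e-4) = log₂(7470.0000) ≈ 12.8669.
Hence n = 13.

13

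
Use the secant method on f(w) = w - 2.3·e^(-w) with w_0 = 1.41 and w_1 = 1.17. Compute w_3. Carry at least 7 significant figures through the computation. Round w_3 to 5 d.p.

f(w_0) = 0.848470, f(w_1) = 0.456156
w_2 = 1.170000 - (0.456156)·(1.170000 - 1.410000)/(0.456156 - (0.848470)) = 0.890945; f(w_2) = -0.052672
w_3 = 0.890945 - (-0.052672)·(0.890945 - 1.170000)/(-0.052672 - (0.456156)) = 0.919831; f(w_3) = 0.003083

0.91983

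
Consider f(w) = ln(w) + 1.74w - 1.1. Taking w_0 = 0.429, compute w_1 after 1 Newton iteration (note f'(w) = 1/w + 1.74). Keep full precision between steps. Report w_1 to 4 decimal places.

w_0 = 0.429000: f = -1.199838, f' = 4.071002 → w_1 = 0.429000 - (-1.199838)/(4.071002) = 0.723728

0.7237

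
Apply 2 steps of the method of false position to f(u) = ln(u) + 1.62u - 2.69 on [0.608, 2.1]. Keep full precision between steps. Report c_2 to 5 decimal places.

False-position update: c = (a·f(b) − b·f(a))/(f(b) − f(a)); replace the endpoint whose sign matches f(c).
f(0.608000) = -2.202620, f(2.100000) = 1.453937
step 1: c = 1.506744, f(c) = 0.160876 > 0 → new bracket [0.608000, 1.506744]
step 2: c = 1.445569, f(c) = 0.020325 > 0 → new bracket [0.608000, 1.445569]

1.44557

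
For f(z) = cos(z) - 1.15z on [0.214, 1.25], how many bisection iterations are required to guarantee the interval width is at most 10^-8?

27

Initial width b − a = 1.25 − 0.214 = 1.036000.
After n steps the width is (b−a)/2^n; need (b−a)/2^n ≤ 10^-8.
So n ≥ log₂(1.036000/10^-8) = log₂(103600000.0000) ≈ 26.6264.
Hence n = 27.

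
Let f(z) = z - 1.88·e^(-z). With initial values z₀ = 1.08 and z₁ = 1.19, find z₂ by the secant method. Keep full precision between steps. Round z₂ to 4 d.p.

0.8048

Secant update: z_(k+1) = z_k − f(z_k)·(z_k − z_(k-1))/(f(z_k) − f(z_(k-1))).
f(z_0) = 0.441560, f(z_1) = 0.618064
z_2 = 1.190000 - (0.618064)·(1.190000 - 1.080000)/(0.618064 - (0.441560)) = 0.804812; f(z_2) = -0.035871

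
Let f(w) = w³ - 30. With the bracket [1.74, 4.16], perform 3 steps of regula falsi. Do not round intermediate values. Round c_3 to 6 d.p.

f(1.740000) = -24.731976, f(4.160000) = 41.991296
step 1: c = 2.637009, f(c) = -11.662721 < 0 → new bracket [2.637009, 4.160000]
step 2: c = 2.968060, f(c) = -3.853227 < 0 → new bracket [2.968060, 4.160000]
step 3: c = 3.068243, f(c) = -1.115220 < 0 → new bracket [3.068243, 4.160000]

3.068243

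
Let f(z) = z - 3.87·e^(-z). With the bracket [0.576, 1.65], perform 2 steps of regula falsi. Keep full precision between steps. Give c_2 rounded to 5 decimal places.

False-position update: c = (a·f(b) − b·f(a))/(f(b) − f(a)); replace the endpoint whose sign matches f(c).
f(0.576000) = -1.599491, f(1.650000) = 0.906767
step 1: c = 1.261426, f(c) = 0.165248 > 0 → new bracket [0.576000, 1.261426]
step 2: c = 1.197243, f(c) = 0.028404 > 0 → new bracket [0.576000, 1.197243]

1.19724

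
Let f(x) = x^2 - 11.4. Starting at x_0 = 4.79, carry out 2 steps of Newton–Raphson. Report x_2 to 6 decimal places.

Newton update: x ← x − f(x)/f'(x).
f'(x) = 2x
x_0 = 4.790000: f = 11.544100, f' = 9.580000 → x_1 = 4.790000 - (11.544100)/(9.580000) = 3.584979
x_1 = 3.584979: f = 1.452075, f' = 7.169958 → x_2 = 3.584979 - (1.452075)/(7.169958) = 3.382457

3.382457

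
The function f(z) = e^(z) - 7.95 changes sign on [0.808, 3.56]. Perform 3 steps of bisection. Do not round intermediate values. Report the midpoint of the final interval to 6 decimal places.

f(0.808000) = -5.706583, f(3.560000) = 27.213197 (opposite signs)
step 1: m = 2.184000, f(m) = 0.931762 > 0 → root in [0.808000, 2.184000]
step 2: m = 1.496000, f(m) = -3.486202 < 0 → root in [1.496000, 2.184000]
step 3: m = 1.840000, f(m) = -1.653462 < 0 → root in [1.840000, 2.184000]
Midpoint of [1.840000, 2.184000] = 2.012000

2.012000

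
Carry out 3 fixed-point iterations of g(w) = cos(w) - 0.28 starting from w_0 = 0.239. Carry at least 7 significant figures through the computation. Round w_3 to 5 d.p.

0.60222

w_1 = g(0.239000) = 0.691575
w_2 = g(0.691575) = 0.490242
w_3 = g(0.490242) = 0.602219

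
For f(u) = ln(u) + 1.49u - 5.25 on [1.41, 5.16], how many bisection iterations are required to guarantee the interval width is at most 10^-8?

29

Initial width b − a = 5.16 − 1.41 = 3.750000.
After n steps the width is (b−a)/2^n; need (b−a)/2^n ≤ 10^-8.
So n ≥ log₂(3.750000/10^-8) = log₂(375000000.0000) ≈ 28.4823.
Hence n = 29.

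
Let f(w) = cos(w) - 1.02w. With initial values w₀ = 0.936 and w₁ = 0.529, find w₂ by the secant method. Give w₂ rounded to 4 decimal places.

f(w_0) = -0.361706, f(w_1) = 0.323732
w_2 = 0.529000 - (0.323732)·(0.529000 - 0.936000)/(0.323732 - (-0.361706)) = 0.721226; f(w_2) = 0.015347

0.7212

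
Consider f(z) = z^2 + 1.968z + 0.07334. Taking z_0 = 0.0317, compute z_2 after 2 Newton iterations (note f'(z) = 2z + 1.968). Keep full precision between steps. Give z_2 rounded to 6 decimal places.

-0.037997

z_0 = 0.031700: f = 0.136730, f' = 2.031400 → z_1 = 0.031700 - (0.136730)/(2.031400) = -0.035609
z_1 = -0.035609: f = 0.004530, f' = 1.896783 → z_2 = -0.035609 - (0.004530)/(1.896783) = -0.037997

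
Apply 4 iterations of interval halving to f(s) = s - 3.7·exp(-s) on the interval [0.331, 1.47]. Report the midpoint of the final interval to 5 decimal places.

f(0.331000) = -2.326359, f(1.470000) = 0.619276 (opposite signs)
step 1: m = 0.900500, f(m) = -0.603056 < 0 → root in [0.900500, 1.470000]
step 2: m = 1.185250, f(m) = 0.054272 > 0 → root in [0.900500, 1.185250]
step 3: m = 1.042875, f(m) = -0.261153 < 0 → root in [1.042875, 1.185250]
step 4: m = 1.114062, f(m) = -0.100362 < 0 → root in [1.114062, 1.185250]
Midpoint of [1.114062, 1.185250] = 1.149656

1.14966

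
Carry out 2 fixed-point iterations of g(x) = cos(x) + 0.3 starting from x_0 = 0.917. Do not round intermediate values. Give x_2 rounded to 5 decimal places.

x_1 = g(0.917000) = 0.908204
x_2 = g(0.908204) = 0.915163

0.91516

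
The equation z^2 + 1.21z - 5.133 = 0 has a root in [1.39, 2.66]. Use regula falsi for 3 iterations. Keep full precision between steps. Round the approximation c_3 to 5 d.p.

1.73833

f(1.390000) = -1.519000, f(2.660000) = 5.161200
step 1: c = 1.678783, f(c) = -0.283359 < 0 → new bracket [1.678783, 2.660000]
step 2: c = 1.729850, f(c) = -0.047500 < 0 → new bracket [1.729850, 2.660000]
step 3: c = 1.738332, f(c) = -0.007818 < 0 → new bracket [1.738332, 2.660000]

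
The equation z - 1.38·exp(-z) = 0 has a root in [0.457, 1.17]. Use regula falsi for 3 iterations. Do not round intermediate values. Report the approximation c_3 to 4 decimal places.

0.6913

False-position update: c = (a·f(b) − b·f(a))/(f(b) − f(a)); replace the endpoint whose sign matches f(c).
f(0.457000) = -0.416789, f(1.170000) = 0.741694
step 1: c = 0.713517, f(c) = 0.037430 > 0 → new bracket [0.457000, 0.713517]
step 2: c = 0.692379, f(c) = 0.001848 > 0 → new bracket [0.457000, 0.692379]
step 3: c = 0.691340, f(c) = 0.000091 > 0 → new bracket [0.457000, 0.691340]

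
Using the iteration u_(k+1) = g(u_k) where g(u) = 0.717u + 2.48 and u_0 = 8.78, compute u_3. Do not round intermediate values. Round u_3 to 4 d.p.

u_1 = g(8.780000) = 8.775260
u_2 = g(8.775260) = 8.771861
u_3 = g(8.771861) = 8.769425

8.7694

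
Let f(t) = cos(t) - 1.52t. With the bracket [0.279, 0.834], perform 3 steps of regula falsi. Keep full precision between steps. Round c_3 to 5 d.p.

0.55803

f(0.279000) = 0.537251, f(0.834000) = -0.595761
step 1: c = 0.542170, f(c) = 0.032493 > 0 → new bracket [0.542170, 0.834000]
step 2: c = 0.557263, f(c) = 0.001666 > 0 → new bracket [0.557263, 0.834000]
step 3: c = 0.558035, f(c) = 0.000085 > 0 → new bracket [0.558035, 0.834000]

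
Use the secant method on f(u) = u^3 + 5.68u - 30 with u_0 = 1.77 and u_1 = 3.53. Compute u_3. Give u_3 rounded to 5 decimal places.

f(u_0) = -14.401167, f(u_1) = 34.037377
u_2 = 3.530000 - (34.037377)·(3.530000 - 1.770000)/(34.037377 - (-14.401167)) = 2.293262; f(u_2) = -4.913889
u_3 = 2.293262 - (-4.913889)·(2.293262 - 3.530000)/(-4.913889 - (34.037377)) = 2.449283; f(u_3) = -1.394867

2.44928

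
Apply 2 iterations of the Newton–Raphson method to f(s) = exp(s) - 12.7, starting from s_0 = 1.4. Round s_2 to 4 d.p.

2.9033

Newton update: s ← s − f(s)/f'(s).
f'(s) = exp(s)
s_0 = 1.400000: f = -8.644800, f' = 4.055200 → s_1 = 1.400000 - (-8.644800)/(4.055200) = 3.531781
s_1 = 3.531781: f = 21.484812, f' = 34.184812 → s_2 = 3.531781 - (21.484812)/(34.184812) = 2.903291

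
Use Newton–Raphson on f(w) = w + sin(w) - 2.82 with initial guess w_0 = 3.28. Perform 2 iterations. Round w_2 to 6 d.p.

-9.139435

Newton update: w ← w − f(w)/f'(w).
f'(w) = 1 + cos(w)
w_0 = 3.280000: f = 0.322034, f' = 0.009563 → w_1 = 3.280000 - (0.322034)/(0.009563) = -30.394955
w_1 = -30.394955: f = -32.362339, f' = 1.522538 → w_2 = -30.394955 - (-32.362339)/(1.522538) = -9.139435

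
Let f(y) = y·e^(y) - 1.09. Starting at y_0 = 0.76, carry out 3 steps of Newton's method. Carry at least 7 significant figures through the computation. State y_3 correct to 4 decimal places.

0.5989

f'(y) = (y + 1)·e^(y)
y_0 = 0.760000: f = 0.535090, f' = 3.763366 → y_1 = 0.760000 - (0.535090)/(3.763366) = 0.617816
y_1 = 0.617816: f = 0.055970, f' = 3.000843 → y_2 = 0.617816 - (0.055970)/(3.000843) = 0.599165
y_2 = 0.599165: f = 0.000837, f' = 2.911435 → y_3 = 0.599165 - (0.000837)/(2.911435) = 0.598877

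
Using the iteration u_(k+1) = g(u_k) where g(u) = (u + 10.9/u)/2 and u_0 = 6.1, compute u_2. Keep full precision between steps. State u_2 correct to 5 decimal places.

u_1 = g(6.100000) = 3.943443
u_2 = g(3.943443) = 3.353762

3.35376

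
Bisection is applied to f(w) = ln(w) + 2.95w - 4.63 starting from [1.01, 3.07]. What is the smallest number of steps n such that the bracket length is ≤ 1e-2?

8

Initial width b − a = 3.07 − 1.01 = 2.060000.
After n steps the width is (b−a)/2^n; need (b−a)/2^n ≤ 1e-2.
So n ≥ log₂(2.060000/1e-2) = log₂(206.0000) ≈ 7.6865.
Hence n = 8.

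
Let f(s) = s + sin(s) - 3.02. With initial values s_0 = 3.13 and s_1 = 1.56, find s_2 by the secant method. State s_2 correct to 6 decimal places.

f(s_0) = 0.121592, f(s_1) = -0.460058
s_2 = 1.560000 - (-0.460058)·(1.560000 - 3.130000)/(-0.460058 - (0.121592)) = 2.801796; f(s_2) = 0.115091

2.801796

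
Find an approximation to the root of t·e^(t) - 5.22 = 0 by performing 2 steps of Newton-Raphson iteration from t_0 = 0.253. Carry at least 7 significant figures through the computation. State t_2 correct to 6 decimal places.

f'(t) = (t + 1)·e^(t)
t_0 = 0.253000: f = -4.894166, f' = 1.613718 → t_1 = 0.253000 - (-4.894166)/(1.613718) = 3.285851
t_1 = 3.285851: f = 82.616464, f' = 114.568188 → t_2 = 3.285851 - (82.616464)/(114.568188) = 2.564739

2.564739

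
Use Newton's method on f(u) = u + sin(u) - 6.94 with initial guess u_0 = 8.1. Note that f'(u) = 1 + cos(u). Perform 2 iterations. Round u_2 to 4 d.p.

6.9041

u_0 = 8.100000: f = 2.129890, f' = 0.756456 → u_1 = 8.100000 - (2.129890)/(0.756456) = 5.284383
u_1 = 5.284383: f = -2.496440, f' = 1.541310 → u_2 = 5.284383 - (-2.496440)/(1.541310) = 6.904070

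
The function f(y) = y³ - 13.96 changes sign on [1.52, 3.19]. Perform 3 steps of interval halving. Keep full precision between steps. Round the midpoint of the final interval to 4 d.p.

2.4594

f(1.520000) = -10.448192, f(3.190000) = 18.501759 (opposite signs)
step 1: m = 2.355000, f(m) = -0.899111 < 0 → root in [2.355000, 3.190000]
step 2: m = 2.772500, f(m) = 7.351532 > 0 → root in [2.355000, 2.772500]
step 3: m = 2.563750, f(m) = 2.891052 > 0 → root in [2.355000, 2.563750]
Midpoint of [2.355000, 2.563750] = 2.459375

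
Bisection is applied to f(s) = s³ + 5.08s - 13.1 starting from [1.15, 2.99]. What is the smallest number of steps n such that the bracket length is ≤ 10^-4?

15

Initial width b − a = 2.99 − 1.15 = 1.840000.
After n steps the width is (b−a)/2^n; need (b−a)/2^n ≤ 10^-4.
So n ≥ log₂(1.840000/10^-4) = log₂(18400.0000) ≈ 14.1674.
Hence n = 15.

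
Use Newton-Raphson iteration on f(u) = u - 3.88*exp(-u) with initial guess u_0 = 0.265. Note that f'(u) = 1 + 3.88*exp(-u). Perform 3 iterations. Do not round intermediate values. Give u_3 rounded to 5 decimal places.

u_0 = 0.265000: f = -2.711759, f' = 3.976759 → u_1 = 0.265000 - (-2.711759)/(3.976759) = 0.946902
u_1 = 0.946902: f = -0.558310, f' = 2.505211 → u_2 = 0.946902 - (-0.558310)/(2.505211) = 1.169761
u_2 = 1.169761: f = -0.034750, f' = 2.204511 → u_3 = 1.169761 - (-0.034750)/(2.204511) = 1.185524

1.18552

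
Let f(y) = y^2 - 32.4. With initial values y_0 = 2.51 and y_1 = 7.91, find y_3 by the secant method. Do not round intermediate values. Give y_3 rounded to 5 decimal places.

Secant update: y_(k+1) = y_k − f(y_k)·(y_k − y_(k-1))/(f(y_k) − f(y_(k-1))).
f(y_0) = -26.099900, f(y_1) = 30.168100
y_2 = 7.910000 - (30.168100)·(7.910000 - 2.510000)/(30.168100 - (-26.099900)) = 5.014789; f(y_2) = -7.251893
y_3 = 5.014789 - (-7.251893)·(5.014789 - 7.910000)/(-7.251893 - (30.168100)) = 5.575873; f(y_3) = -1.309641

5.57587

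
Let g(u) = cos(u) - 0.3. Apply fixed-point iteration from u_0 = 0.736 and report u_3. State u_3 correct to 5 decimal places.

0.52292

u_1 = g(0.736000) = 0.441160
u_2 = g(0.441160) = 0.604257
u_3 = g(0.604257) = 0.522924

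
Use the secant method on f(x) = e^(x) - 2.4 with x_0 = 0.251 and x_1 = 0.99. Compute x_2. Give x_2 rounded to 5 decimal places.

f(x_0) = -1.114690, f(x_1) = 0.291234
x_2 = 0.990000 - (0.291234)·(0.990000 - 0.251000)/(0.291234 - (-1.114690)) = 0.836918; f(x_2) = -0.090762

0.83692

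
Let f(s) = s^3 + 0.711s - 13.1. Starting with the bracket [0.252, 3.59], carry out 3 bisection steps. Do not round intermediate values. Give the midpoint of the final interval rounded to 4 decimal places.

2.1296

f(0.252000) = -12.904825, f(3.590000) = 35.720769 (opposite signs)
step 1: m = 1.921000, f(m) = -4.645216 < 0 → root in [1.921000, 3.590000]
step 2: m = 2.755500, f(m) = 9.781066 > 0 → root in [1.921000, 2.755500]
step 3: m = 2.338250, f(m) = 1.346674 > 0 → root in [1.921000, 2.338250]
Midpoint of [1.921000, 2.338250] = 2.129625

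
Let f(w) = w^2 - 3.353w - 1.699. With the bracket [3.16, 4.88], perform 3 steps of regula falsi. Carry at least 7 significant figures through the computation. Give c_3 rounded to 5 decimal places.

3.79382

False-position update: c = (a·f(b) − b·f(a))/(f(b) − f(a)); replace the endpoint whose sign matches f(c).
f(3.160000) = -2.308880, f(4.880000) = 5.752760
step 1: c = 3.652614, f(c) = -0.604627 < 0 → new bracket [3.652614, 4.880000]
step 2: c = 3.769346, f(c) = -0.129649 < 0 → new bracket [3.769346, 4.880000]
step 3: c = 3.793825, f(c) = -0.026588 < 0 → new bracket [3.793825, 4.880000]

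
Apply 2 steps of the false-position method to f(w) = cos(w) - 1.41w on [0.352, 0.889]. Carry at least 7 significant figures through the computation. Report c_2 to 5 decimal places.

False-position update: c = (a·f(b) − b·f(a))/(f(b) − f(a)); replace the endpoint whose sign matches f(c).
f(0.352000) = 0.442365, f(0.889000) = -0.623301
step 1: c = 0.574912, f(c) = 0.028614 > 0 → new bracket [0.574912, 0.889000]
step 2: c = 0.588698, f(c) = 0.001600 > 0 → new bracket [0.588698, 0.889000]

0.58870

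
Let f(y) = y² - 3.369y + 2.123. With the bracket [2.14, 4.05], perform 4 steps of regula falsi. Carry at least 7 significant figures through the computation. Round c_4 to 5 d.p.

f(2.140000) = -0.507060, f(4.050000) = 4.881050
step 1: c = 2.319745, f(c) = -0.311004 < 0 → new bracket [2.319745, 4.050000]
step 2: c = 2.423387, f(c) = -0.168586 < 0 → new bracket [2.423387, 4.050000]
step 3: c = 2.477693, f(c) = -0.085385 < 0 → new bracket [2.477693, 4.050000]
step 4: c = 2.504725, f(c) = -0.041772 < 0 → new bracket [2.504725, 4.050000]

2.50472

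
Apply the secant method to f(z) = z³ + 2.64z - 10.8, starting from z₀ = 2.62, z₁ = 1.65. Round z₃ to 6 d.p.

f(z_0) = 14.101528, f(z_1) = -1.951875
z_2 = 1.650000 - (-1.951875)·(1.650000 - 2.620000)/(-1.951875 - (14.101528)) = 1.767939; f(z_2) = -0.606759
z_3 = 1.767939 - (-0.606759)·(1.767939 - 1.650000)/(-0.606759 - (-1.951875)) = 1.821139; f(z_3) = 0.047700

1.821139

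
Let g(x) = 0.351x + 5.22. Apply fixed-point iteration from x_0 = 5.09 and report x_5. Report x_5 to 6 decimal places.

x_1 = g(5.090000) = 7.006590
x_2 = g(7.006590) = 7.679313
x_3 = g(7.679313) = 7.915439
x_4 = g(7.915439) = 7.998319
x_5 = g(7.998319) = 8.027410

8.027410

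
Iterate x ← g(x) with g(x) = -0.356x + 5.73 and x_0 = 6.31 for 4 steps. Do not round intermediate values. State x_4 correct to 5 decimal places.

4.25914

x_1 = g(6.310000) = 3.483640
x_2 = g(3.483640) = 4.489824
x_3 = g(4.489824) = 4.131623
x_4 = g(4.131623) = 4.259142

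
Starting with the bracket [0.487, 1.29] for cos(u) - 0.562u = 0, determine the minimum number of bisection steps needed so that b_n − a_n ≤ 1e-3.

10

Initial width b − a = 1.29 − 0.487 = 0.803000.
After n steps the width is (b−a)/2^n; need (b−a)/2^n ≤ 1e-3.
So n ≥ log₂(0.803000/1e-3) = log₂(803.0000) ≈ 9.6493.
Hence n = 10.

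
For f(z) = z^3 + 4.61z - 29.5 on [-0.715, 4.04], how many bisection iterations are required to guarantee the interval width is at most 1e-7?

26

Initial width b − a = 4.04 − -0.715 = 4.755000.
After n steps the width is (b−a)/2^n; need (b−a)/2^n ≤ 1e-7.
So n ≥ log₂(4.755000/1e-7) = log₂(47550000.0000) ≈ 25.5029.
Hence n = 26.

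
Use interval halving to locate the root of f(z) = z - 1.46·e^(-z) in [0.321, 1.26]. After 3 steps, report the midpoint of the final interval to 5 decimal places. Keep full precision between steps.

f(0.321000) = -0.738118, f(1.260000) = 0.845865 (opposite signs)
step 1: m = 0.790500, f(m) = 0.128218 > 0 → root in [0.321000, 0.790500]
step 2: m = 0.555750, f(m) = -0.281767 < 0 → root in [0.555750, 0.790500]
step 3: m = 0.673125, f(m) = -0.071638 < 0 → root in [0.673125, 0.790500]
Midpoint of [0.673125, 0.790500] = 0.731812

0.73181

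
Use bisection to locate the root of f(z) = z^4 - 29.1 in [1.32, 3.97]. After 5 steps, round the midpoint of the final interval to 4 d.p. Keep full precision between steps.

f(1.320000) = -26.064042, f(3.970000) = 219.305969 (opposite signs)
step 1: m = 2.645000, f(m) = 19.844366 > 0 → root in [1.320000, 2.645000]
step 2: m = 1.982500, f(m) = -13.652693 < 0 → root in [1.982500, 2.645000]
step 3: m = 2.313750, f(m) = -0.440690 < 0 → root in [2.313750, 2.645000]
step 4: m = 2.479375, f(m) = 8.689302 > 0 → root in [2.313750, 2.479375]
step 5: m = 2.396562, f(m) = 3.887928 > 0 → root in [2.313750, 2.396562]
Midpoint of [2.313750, 2.396562] = 2.355156

2.3552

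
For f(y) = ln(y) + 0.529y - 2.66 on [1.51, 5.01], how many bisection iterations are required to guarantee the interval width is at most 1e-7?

26

Initial width b − a = 5.01 − 1.51 = 3.500000.
After n steps the width is (b−a)/2^n; need (b−a)/2^n ≤ 1e-7.
So n ≥ log₂(3.500000/1e-7) = log₂(35000000.0000) ≈ 25.0609.
Hence n = 26.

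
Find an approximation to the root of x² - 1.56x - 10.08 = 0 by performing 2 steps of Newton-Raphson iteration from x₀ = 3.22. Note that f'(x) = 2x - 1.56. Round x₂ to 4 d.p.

Newton update: x ← x − f(x)/f'(x).
x_0 = 3.220000: f = -4.734800, f' = 4.880000 → x_1 = 3.220000 - (-4.734800)/(4.880000) = 4.190246
x_1 = 4.190246: f = 0.941377, f' = 6.820492 → x_2 = 4.190246 - (0.941377)/(6.820492) = 4.052224

4.0522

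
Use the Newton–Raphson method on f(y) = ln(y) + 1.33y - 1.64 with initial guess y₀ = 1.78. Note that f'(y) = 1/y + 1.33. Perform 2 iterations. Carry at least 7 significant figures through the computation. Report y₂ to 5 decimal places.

y_0 = 1.780000: f = 1.304013, f' = 1.891798 → y_1 = 1.780000 - (1.304013)/(1.891798) = 1.090701
y_1 = 1.090701: f = -0.102546, f' = 2.246841 → y_2 = 1.090701 - (-0.102546)/(2.246841) = 1.136342

1.13634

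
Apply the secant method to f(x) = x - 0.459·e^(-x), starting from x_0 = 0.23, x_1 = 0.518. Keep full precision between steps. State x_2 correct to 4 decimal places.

0.3323

f(x_0) = -0.134691, f(x_1) = 0.244569
x_2 = 0.518000 - (0.244569)·(0.518000 - 0.230000)/(0.244569 - (-0.134691)) = 0.332281; f(x_2) = 0.003047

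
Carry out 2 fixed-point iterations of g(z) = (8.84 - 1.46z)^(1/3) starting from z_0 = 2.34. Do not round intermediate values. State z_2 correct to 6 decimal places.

z_1 = g(2.340000) = 1.756963
z_2 = g(1.756963) = 1.844452

1.844452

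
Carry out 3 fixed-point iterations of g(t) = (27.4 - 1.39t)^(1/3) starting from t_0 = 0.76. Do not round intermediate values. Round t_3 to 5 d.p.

t_1 = g(0.760000) = 2.975489
t_2 = g(2.975489) = 2.854709
t_3 = g(2.854709) = 2.861560

2.86156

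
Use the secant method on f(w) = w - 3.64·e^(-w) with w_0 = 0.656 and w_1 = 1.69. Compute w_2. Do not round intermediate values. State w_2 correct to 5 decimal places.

f(w_0) = -1.232879, f(w_1) = 1.018349
w_2 = 1.690000 - (1.018349)·(1.690000 - 0.656000)/(1.018349 - (-1.232879)) = 1.222267; f(w_2) = 0.150063

1.22227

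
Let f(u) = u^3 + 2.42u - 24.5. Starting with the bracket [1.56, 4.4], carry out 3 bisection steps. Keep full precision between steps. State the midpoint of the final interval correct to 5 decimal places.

f(1.560000) = -16.928384, f(4.400000) = 71.332000 (opposite signs)
step 1: m = 2.980000, f(m) = 9.175192 > 0 → root in [1.560000, 2.980000]
step 2: m = 2.270000, f(m) = -7.309517 < 0 → root in [2.270000, 2.980000]
step 3: m = 2.625000, f(m) = -0.059609 < 0 → root in [2.625000, 2.980000]
Midpoint of [2.625000, 2.980000] = 2.802500

2.80250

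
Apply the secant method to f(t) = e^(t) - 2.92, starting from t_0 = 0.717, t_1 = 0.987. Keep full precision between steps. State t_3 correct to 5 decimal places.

1.07089

f(t_0) = -0.871721, f(t_1) = -0.236827
t_2 = 0.987000 - (-0.236827)·(0.987000 - 0.717000)/(-0.236827 - (-0.871721)) = 1.087715; f(t_2) = 0.047486
t_3 = 1.087715 - (0.047486)·(1.087715 - 0.987000)/(0.047486 - (-0.236827)) = 1.070894; f(t_3) = -0.002014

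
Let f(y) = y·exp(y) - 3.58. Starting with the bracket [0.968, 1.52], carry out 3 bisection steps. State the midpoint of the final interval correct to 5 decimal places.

1.14050

f(0.968000) = -1.031572, f(1.520000) = 3.369782 (opposite signs)
step 1: m = 1.244000, f(m) = 0.736013 > 0 → root in [0.968000, 1.244000]
step 2: m = 1.106000, f(m) = -0.237397 < 0 → root in [1.106000, 1.244000]
step 3: m = 1.175000, f(m) = 0.224818 > 0 → root in [1.106000, 1.175000]
Midpoint of [1.106000, 1.175000] = 1.140500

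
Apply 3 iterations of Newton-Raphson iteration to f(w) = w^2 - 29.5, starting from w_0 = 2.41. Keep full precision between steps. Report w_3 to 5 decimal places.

f'(w) = 2w
w_0 = 2.410000: f = -23.691900, f' = 4.820000 → w_1 = 2.410000 - (-23.691900)/(4.820000) = 7.325332
w_1 = 7.325332: f = 24.160488, f' = 14.650664 → w_2 = 7.325332 - (24.160488)/(14.650664) = 5.676227
w_2 = 5.676227: f = 2.719548, f' = 11.352453 → w_3 = 5.676227 - (2.719548)/(11.352453) = 5.436671

5.43667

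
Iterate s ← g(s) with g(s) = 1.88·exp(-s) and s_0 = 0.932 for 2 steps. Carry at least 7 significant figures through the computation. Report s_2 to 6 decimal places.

0.896724

s_1 = g(0.932000) = 0.740279
s_2 = g(0.740279) = 0.896724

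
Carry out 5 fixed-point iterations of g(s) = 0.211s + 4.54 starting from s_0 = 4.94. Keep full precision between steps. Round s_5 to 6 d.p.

5.753779

s_1 = g(4.940000) = 5.582340
s_2 = g(5.582340) = 5.717874
s_3 = g(5.717874) = 5.746471
s_4 = g(5.746471) = 5.752505
s_5 = g(5.752505) = 5.753779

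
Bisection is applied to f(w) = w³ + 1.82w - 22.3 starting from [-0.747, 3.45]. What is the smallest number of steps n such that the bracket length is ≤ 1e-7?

26

Initial width b − a = 3.45 − -0.747 = 4.197000.
After n steps the width is (b−a)/2^n; need (b−a)/2^n ≤ 1e-7.
So n ≥ log₂(4.197000/1e-7) = log₂(41970000.0000) ≈ 25.3229.
Hence n = 26.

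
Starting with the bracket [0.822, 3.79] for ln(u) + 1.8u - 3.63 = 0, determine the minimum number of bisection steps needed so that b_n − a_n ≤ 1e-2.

Initial width b − a = 3.79 − 0.822 = 2.968000.
After n steps the width is (b−a)/2^n; need (b−a)/2^n ≤ 1e-2.
So n ≥ log₂(2.968000/1e-2) = log₂(296.8000) ≈ 8.2133.
Hence n = 9.

9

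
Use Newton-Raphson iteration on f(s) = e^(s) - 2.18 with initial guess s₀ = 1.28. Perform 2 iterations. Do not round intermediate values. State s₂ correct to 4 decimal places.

0.7848

f'(s) = e^(s)
s_0 = 1.280000: f = 1.416640, f' = 3.596640 → s_1 = 1.280000 - (1.416640)/(3.596640) = 0.886121
s_1 = 0.886121: f = 0.245703, f' = 2.425703 → s_2 = 0.886121 - (0.245703)/(2.425703) = 0.784830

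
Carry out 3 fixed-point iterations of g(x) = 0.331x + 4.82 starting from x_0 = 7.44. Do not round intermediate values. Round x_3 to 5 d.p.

x_1 = g(7.440000) = 7.282640
x_2 = g(7.282640) = 7.230554
x_3 = g(7.230554) = 7.213313

7.21331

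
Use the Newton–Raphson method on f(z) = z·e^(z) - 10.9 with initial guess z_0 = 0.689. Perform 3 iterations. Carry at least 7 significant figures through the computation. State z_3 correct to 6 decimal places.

2.247341

f'(z) = (z + 1)·e^(z)
z_0 = 0.689000: f = -9.527703, f' = 3.364020 → z_1 = 0.689000 - (-9.527703)/(3.364020) = 3.521237
z_1 = 3.521237: f = 108.210298, f' = 152.936559 → z_2 = 3.521237 - (108.210298)/(152.936559) = 2.813687
z_2 = 2.813687: f = 36.007756, f' = 63.579032 → z_3 = 2.813687 - (36.007756)/(63.579032) = 2.247341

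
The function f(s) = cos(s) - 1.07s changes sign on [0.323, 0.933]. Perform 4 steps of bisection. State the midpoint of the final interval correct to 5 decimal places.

f(0.323000) = 0.602677, f(0.933000) = -0.402884 (opposite signs)
step 1: m = 0.628000, f(m) = 0.137244 > 0 → root in [0.628000, 0.933000]
step 2: m = 0.780500, f(m) = -0.124573 < 0 → root in [0.628000, 0.780500]
step 3: m = 0.704250, f(m) = 0.008550 > 0 → root in [0.704250, 0.780500]
step 4: m = 0.742375, f(m) = -0.057476 < 0 → root in [0.704250, 0.742375]
Midpoint of [0.704250, 0.742375] = 0.723313

0.72331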